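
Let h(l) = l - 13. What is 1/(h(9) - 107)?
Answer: -1/111 ≈ -0.0090090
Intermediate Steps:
h(l) = -13 + l
1/(h(9) - 107) = 1/((-13 + 9) - 107) = 1/(-4 - 107) = 1/(-111) = -1/111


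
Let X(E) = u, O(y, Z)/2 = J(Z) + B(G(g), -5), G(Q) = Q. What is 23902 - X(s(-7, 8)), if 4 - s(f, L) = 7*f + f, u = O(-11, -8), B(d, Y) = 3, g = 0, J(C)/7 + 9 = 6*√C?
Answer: 24022 - 168*I*√2 ≈ 24022.0 - 237.59*I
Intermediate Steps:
J(C) = -63 + 42*√C (J(C) = -63 + 7*(6*√C) = -63 + 42*√C)
O(y, Z) = -120 + 84*√Z (O(y, Z) = 2*((-63 + 42*√Z) + 3) = 2*(-60 + 42*√Z) = -120 + 84*√Z)
u = -120 + 168*I*√2 (u = -120 + 84*√(-8) = -120 + 84*(2*I*√2) = -120 + 168*I*√2 ≈ -120.0 + 237.59*I)
s(f, L) = 4 - 8*f (s(f, L) = 4 - (7*f + f) = 4 - 8*f)
X(E) = -120 + 168*I*√2
23902 - X(s(-7, 8)) = 23902 - (-120 + 168*I*√2) = 23902 + (120 - 168*I*√2) = 24022 - 168*I*√2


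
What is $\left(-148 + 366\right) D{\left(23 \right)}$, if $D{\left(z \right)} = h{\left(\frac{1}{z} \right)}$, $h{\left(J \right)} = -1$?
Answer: $-218$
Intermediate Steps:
$D{\left(z \right)} = -1$
$\left(-148 + 366\right) D{\left(23 \right)} = \left(-148 + 366\right) \left(-1\right) = 218 \left(-1\right) = -218$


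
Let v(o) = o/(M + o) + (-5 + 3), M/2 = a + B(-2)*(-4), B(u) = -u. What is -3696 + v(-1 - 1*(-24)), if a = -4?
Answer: -3721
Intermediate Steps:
M = -24 (M = 2*(-4 - 1*(-2)*(-4)) = 2*(-4 + 2*(-4)) = 2*(-4 - 8) = 2*(-12) = -24)
v(o) = -2 + o/(-24 + o) (v(o) = o/(-24 + o) + (-5 + 3) = o/(-24 + o) - 2 = -2 + o/(-24 + o))
-3696 + v(-1 - 1*(-24)) = -3696 + (48 - (-1 - 1*(-24)))/(-24 + (-1 - 1*(-24))) = -3696 + (48 - (-1 + 24))/(-24 + (-1 + 24)) = -3696 + (48 - 1*23)/(-24 + 23) = -3696 + (48 - 23)/(-1) = -3696 - 1*25 = -3696 - 25 = -3721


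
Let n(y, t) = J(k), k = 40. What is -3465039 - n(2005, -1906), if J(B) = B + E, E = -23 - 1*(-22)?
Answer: -3465078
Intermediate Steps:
E = -1 (E = -23 + 22 = -1)
J(B) = -1 + B (J(B) = B - 1 = -1 + B)
n(y, t) = 39 (n(y, t) = -1 + 40 = 39)
-3465039 - n(2005, -1906) = -3465039 - 1*39 = -3465039 - 39 = -3465078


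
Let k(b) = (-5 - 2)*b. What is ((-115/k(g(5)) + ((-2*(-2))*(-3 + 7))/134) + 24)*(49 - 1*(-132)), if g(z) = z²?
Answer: 10516281/2345 ≈ 4484.6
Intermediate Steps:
k(b) = -7*b
((-115/k(g(5)) + ((-2*(-2))*(-3 + 7))/134) + 24)*(49 - 1*(-132)) = ((-115/((-7*5²)) + ((-2*(-2))*(-3 + 7))/134) + 24)*(49 - 1*(-132)) = ((-115/((-7*25)) + (4*4)*(1/134)) + 24)*(49 + 132) = ((-115/(-175) + 16*(1/134)) + 24)*181 = ((-115*(-1/175) + 8/67) + 24)*181 = ((23/35 + 8/67) + 24)*181 = (1821/2345 + 24)*181 = (58101/2345)*181 = 10516281/2345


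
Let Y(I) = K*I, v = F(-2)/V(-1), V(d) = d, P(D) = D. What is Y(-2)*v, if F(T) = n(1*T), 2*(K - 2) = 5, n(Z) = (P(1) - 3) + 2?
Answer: 0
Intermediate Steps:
n(Z) = 0 (n(Z) = (1 - 3) + 2 = -2 + 2 = 0)
K = 9/2 (K = 2 + (½)*5 = 2 + 5/2 = 9/2 ≈ 4.5000)
F(T) = 0
v = 0 (v = 0/(-1) = 0*(-1) = 0)
Y(I) = 9*I/2
Y(-2)*v = ((9/2)*(-2))*0 = -9*0 = 0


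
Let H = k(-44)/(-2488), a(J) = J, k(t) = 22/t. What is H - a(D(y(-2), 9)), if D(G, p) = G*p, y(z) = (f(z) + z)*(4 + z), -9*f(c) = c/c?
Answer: 189089/4976 ≈ 38.000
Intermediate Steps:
f(c) = -⅑ (f(c) = -c/(9*c) = -⅑*1 = -⅑)
y(z) = (4 + z)*(-⅑ + z) (y(z) = (-⅑ + z)*(4 + z) = (4 + z)*(-⅑ + z))
H = 1/4976 (H = (22/(-44))/(-2488) = (22*(-1/44))*(-1/2488) = -½*(-1/2488) = 1/4976 ≈ 0.00020096)
H - a(D(y(-2), 9)) = 1/4976 - (-4/9 + (-2)² + (35/9)*(-2))*9 = 1/4976 - (-4/9 + 4 - 70/9)*9 = 1/4976 - (-38)*9/9 = 1/4976 - 1*(-38) = 1/4976 + 38 = 189089/4976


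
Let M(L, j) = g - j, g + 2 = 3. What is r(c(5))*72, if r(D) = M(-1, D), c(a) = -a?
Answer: 432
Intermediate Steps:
g = 1 (g = -2 + 3 = 1)
M(L, j) = 1 - j
r(D) = 1 - D
r(c(5))*72 = (1 - (-1)*5)*72 = (1 - 1*(-5))*72 = (1 + 5)*72 = 6*72 = 432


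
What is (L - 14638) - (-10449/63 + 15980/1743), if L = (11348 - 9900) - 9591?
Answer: -39434174/1743 ≈ -22624.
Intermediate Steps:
L = -8143 (L = 1448 - 9591 = -8143)
(L - 14638) - (-10449/63 + 15980/1743) = (-8143 - 14638) - (-10449/63 + 15980/1743) = -22781 - (-10449*1/63 + 15980*(1/1743)) = -22781 - (-1161/7 + 15980/1743) = -22781 - 1*(-273109/1743) = -22781 + 273109/1743 = -39434174/1743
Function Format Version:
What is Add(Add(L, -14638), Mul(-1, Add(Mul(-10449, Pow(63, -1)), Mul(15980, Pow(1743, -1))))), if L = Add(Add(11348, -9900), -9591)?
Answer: Rational(-39434174, 1743) ≈ -22624.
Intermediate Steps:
L = -8143 (L = Add(1448, -9591) = -8143)
Add(Add(L, -14638), Mul(-1, Add(Mul(-10449, Pow(63, -1)), Mul(15980, Pow(1743, -1))))) = Add(Add(-8143, -14638), Mul(-1, Add(Mul(-10449, Pow(63, -1)), Mul(15980, Pow(1743, -1))))) = Add(-22781, Mul(-1, Add(Mul(-10449, Rational(1, 63)), Mul(15980, Rational(1, 1743))))) = Add(-22781, Mul(-1, Add(Rational(-1161, 7), Rational(15980, 1743)))) = Add(-22781, Mul(-1, Rational(-273109, 1743))) = Add(-22781, Rational(273109, 1743)) = Rational(-39434174, 1743)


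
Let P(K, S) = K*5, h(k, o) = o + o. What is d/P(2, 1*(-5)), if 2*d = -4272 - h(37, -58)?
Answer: -1039/5 ≈ -207.80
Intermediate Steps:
h(k, o) = 2*o
P(K, S) = 5*K
d = -2078 (d = (-4272 - 2*(-58))/2 = (-4272 - 1*(-116))/2 = (-4272 + 116)/2 = (½)*(-4156) = -2078)
d/P(2, 1*(-5)) = -2078/(5*2) = -2078/10 = -2078*⅒ = -1039/5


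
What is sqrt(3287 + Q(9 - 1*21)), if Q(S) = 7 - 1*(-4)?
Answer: sqrt(3298) ≈ 57.428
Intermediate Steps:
Q(S) = 11 (Q(S) = 7 + 4 = 11)
sqrt(3287 + Q(9 - 1*21)) = sqrt(3287 + 11) = sqrt(3298)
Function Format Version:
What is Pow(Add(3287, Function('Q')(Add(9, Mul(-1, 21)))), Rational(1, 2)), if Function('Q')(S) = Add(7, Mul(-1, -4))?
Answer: Pow(3298, Rational(1, 2)) ≈ 57.428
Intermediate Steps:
Function('Q')(S) = 11 (Function('Q')(S) = Add(7, 4) = 11)
Pow(Add(3287, Function('Q')(Add(9, Mul(-1, 21)))), Rational(1, 2)) = Pow(Add(3287, 11), Rational(1, 2)) = Pow(3298, Rational(1, 2))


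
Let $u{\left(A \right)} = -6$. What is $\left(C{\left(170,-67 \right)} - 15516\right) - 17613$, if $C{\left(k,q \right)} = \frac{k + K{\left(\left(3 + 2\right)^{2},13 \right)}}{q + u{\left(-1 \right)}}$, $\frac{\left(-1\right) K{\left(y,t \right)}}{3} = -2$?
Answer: $- \frac{2418593}{73} \approx -33131.0$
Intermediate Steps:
$K{\left(y,t \right)} = 6$ ($K{\left(y,t \right)} = \left(-3\right) \left(-2\right) = 6$)
$C{\left(k,q \right)} = \frac{6 + k}{-6 + q}$ ($C{\left(k,q \right)} = \frac{k + 6}{q - 6} = \frac{6 + k}{-6 + q}$)
$\left(C{\left(170,-67 \right)} - 15516\right) - 17613 = \left(\frac{6 + 170}{-6 - 67} - 15516\right) - 17613 = \left(\frac{1}{-73} \cdot 176 - 15516\right) - 17613 = \left(\left(- \frac{1}{73}\right) 176 - 15516\right) - 17613 = \left(- \frac{176}{73} - 15516\right) - 17613 = - \frac{1132844}{73} - 17613 = - \frac{2418593}{73}$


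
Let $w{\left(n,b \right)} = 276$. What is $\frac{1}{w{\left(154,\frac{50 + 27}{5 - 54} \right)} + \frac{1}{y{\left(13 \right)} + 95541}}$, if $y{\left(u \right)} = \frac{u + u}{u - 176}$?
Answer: $\frac{15573157}{4298191495} \approx 0.0036232$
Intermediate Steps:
$y{\left(u \right)} = \frac{2 u}{-176 + u}$
$\frac{1}{w{\left(154,\frac{50 + 27}{5 - 54} \right)} + \frac{1}{y{\left(13 \right)} + 95541}} = \frac{1}{276 + \frac{1}{2 \cdot 13 \frac{1}{-176 + 13} + 95541}} = \frac{1}{276 + \frac{1}{2 \cdot 13 \frac{1}{-163} + 95541}} = \frac{1}{276 + \frac{1}{2 \cdot 13 \left(- \frac{1}{163}\right) + 95541}} = \frac{1}{276 + \frac{1}{- \frac{26}{163} + 95541}} = \frac{1}{276 + \frac{1}{\frac{15573157}{163}}} = \frac{1}{276 + \frac{163}{15573157}} = \frac{1}{\frac{4298191495}{15573157}} = \frac{15573157}{4298191495}$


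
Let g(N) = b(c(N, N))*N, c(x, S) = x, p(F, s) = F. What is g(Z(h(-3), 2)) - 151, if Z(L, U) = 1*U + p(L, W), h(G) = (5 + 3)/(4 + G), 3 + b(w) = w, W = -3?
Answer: -81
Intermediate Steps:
b(w) = -3 + w
h(G) = 8/(4 + G)
Z(L, U) = L + U (Z(L, U) = 1*U + L = U + L = L + U)
g(N) = N*(-3 + N) (g(N) = (-3 + N)*N = N*(-3 + N))
g(Z(h(-3), 2)) - 151 = (8/(4 - 3) + 2)*(-3 + (8/(4 - 3) + 2)) - 151 = (8/1 + 2)*(-3 + (8/1 + 2)) - 151 = (8*1 + 2)*(-3 + (8*1 + 2)) - 151 = (8 + 2)*(-3 + (8 + 2)) - 151 = 10*(-3 + 10) - 151 = 10*7 - 151 = 70 - 151 = -81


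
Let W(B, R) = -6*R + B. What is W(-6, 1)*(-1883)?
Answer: 22596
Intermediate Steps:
W(B, R) = B - 6*R
W(-6, 1)*(-1883) = (-6 - 6*1)*(-1883) = (-6 - 6)*(-1883) = -12*(-1883) = 22596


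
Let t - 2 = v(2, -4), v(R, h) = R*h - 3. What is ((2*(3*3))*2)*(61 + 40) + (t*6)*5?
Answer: 3366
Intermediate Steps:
v(R, h) = -3 + R*h
t = -9 (t = 2 + (-3 + 2*(-4)) = 2 + (-3 - 8) = 2 - 11 = -9)
((2*(3*3))*2)*(61 + 40) + (t*6)*5 = ((2*(3*3))*2)*(61 + 40) - 9*6*5 = ((2*9)*2)*101 - 54*5 = (18*2)*101 - 270 = 36*101 - 270 = 3636 - 270 = 3366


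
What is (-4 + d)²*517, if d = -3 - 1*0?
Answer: 25333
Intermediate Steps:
d = -3 (d = -3 + 0 = -3)
(-4 + d)²*517 = (-4 - 3)²*517 = (-7)²*517 = 49*517 = 25333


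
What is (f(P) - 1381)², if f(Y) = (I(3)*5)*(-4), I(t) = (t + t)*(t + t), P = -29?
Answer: 4414201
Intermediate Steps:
I(t) = 4*t² (I(t) = (2*t)*(2*t) = 4*t²)
f(Y) = -720 (f(Y) = ((4*3²)*5)*(-4) = ((4*9)*5)*(-4) = (36*5)*(-4) = 180*(-4) = -720)
(f(P) - 1381)² = (-720 - 1381)² = (-2101)² = 4414201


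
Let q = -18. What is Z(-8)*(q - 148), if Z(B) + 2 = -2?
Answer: 664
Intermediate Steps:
Z(B) = -4 (Z(B) = -2 - 2 = -4)
Z(-8)*(q - 148) = -4*(-18 - 148) = -4*(-166) = 664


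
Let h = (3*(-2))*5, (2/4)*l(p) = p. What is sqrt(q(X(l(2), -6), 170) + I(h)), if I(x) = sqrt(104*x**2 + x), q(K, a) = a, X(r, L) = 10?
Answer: sqrt(170 + sqrt(93570)) ≈ 21.815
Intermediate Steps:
l(p) = 2*p
h = -30 (h = -6*5 = -30)
I(x) = sqrt(x + 104*x**2)
sqrt(q(X(l(2), -6), 170) + I(h)) = sqrt(170 + sqrt(-30*(1 + 104*(-30)))) = sqrt(170 + sqrt(-30*(1 - 3120))) = sqrt(170 + sqrt(-30*(-3119))) = sqrt(170 + sqrt(93570))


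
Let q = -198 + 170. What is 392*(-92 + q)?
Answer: -47040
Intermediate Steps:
q = -28
392*(-92 + q) = 392*(-92 - 28) = 392*(-120) = -47040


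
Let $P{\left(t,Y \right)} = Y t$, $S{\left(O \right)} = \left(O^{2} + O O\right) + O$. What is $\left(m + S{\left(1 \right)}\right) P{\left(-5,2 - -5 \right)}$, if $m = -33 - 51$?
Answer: $2835$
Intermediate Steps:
$S{\left(O \right)} = O + 2 O^{2}$ ($S{\left(O \right)} = \left(O^{2} + O^{2}\right) + O = 2 O^{2} + O = O + 2 O^{2}$)
$m = -84$
$\left(m + S{\left(1 \right)}\right) P{\left(-5,2 - -5 \right)} = \left(-84 + 1 \left(1 + 2 \cdot 1\right)\right) \left(2 - -5\right) \left(-5\right) = \left(-84 + 1 \left(1 + 2\right)\right) \left(2 + 5\right) \left(-5\right) = \left(-84 + 1 \cdot 3\right) 7 \left(-5\right) = \left(-84 + 3\right) \left(-35\right) = \left(-81\right) \left(-35\right) = 2835$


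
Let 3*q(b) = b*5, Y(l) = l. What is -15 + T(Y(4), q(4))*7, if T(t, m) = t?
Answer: 13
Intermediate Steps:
q(b) = 5*b/3 (q(b) = (b*5)/3 = (5*b)/3 = 5*b/3)
-15 + T(Y(4), q(4))*7 = -15 + 4*7 = -15 + 28 = 13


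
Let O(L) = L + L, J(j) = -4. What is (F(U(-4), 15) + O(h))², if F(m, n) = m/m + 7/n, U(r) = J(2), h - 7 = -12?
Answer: 16384/225 ≈ 72.818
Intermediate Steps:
h = -5 (h = 7 - 12 = -5)
O(L) = 2*L
U(r) = -4
F(m, n) = 1 + 7/n
(F(U(-4), 15) + O(h))² = ((7 + 15)/15 + 2*(-5))² = ((1/15)*22 - 10)² = (22/15 - 10)² = (-128/15)² = 16384/225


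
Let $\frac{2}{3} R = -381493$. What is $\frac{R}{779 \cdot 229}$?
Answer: $- \frac{1144479}{356782} \approx -3.2078$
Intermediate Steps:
$R = - \frac{1144479}{2}$ ($R = \frac{3}{2} \left(-381493\right) = - \frac{1144479}{2} \approx -5.7224 \cdot 10^{5}$)
$\frac{R}{779 \cdot 229} = - \frac{1144479}{2 \cdot 779 \cdot 229} = - \frac{1144479}{2 \cdot 178391} = \left(- \frac{1144479}{2}\right) \frac{1}{178391} = - \frac{1144479}{356782}$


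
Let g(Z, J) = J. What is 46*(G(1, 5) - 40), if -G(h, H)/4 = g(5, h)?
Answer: -2024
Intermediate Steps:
G(h, H) = -4*h
46*(G(1, 5) - 40) = 46*(-4*1 - 40) = 46*(-4 - 40) = 46*(-44) = -2024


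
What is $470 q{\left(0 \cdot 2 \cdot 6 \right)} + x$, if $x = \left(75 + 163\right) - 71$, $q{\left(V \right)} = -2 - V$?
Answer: $-773$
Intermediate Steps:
$x = 167$ ($x = 238 - 71 = 167$)
$470 q{\left(0 \cdot 2 \cdot 6 \right)} + x = 470 \left(-2 - 0 \cdot 2 \cdot 6\right) + 167 = 470 \left(-2 - 0 \cdot 6\right) + 167 = 470 \left(-2 - 0\right) + 167 = 470 \left(-2 + 0\right) + 167 = 470 \left(-2\right) + 167 = -940 + 167 = -773$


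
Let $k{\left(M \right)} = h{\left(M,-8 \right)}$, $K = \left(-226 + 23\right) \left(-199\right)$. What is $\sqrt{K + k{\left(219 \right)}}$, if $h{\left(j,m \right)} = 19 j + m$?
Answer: $45 \sqrt{22} \approx 211.07$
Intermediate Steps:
$h{\left(j,m \right)} = m + 19 j$
$K = 40397$ ($K = \left(-203\right) \left(-199\right) = 40397$)
$k{\left(M \right)} = -8 + 19 M$
$\sqrt{K + k{\left(219 \right)}} = \sqrt{40397 + \left(-8 + 19 \cdot 219\right)} = \sqrt{40397 + \left(-8 + 4161\right)} = \sqrt{40397 + 4153} = \sqrt{44550} = 45 \sqrt{22}$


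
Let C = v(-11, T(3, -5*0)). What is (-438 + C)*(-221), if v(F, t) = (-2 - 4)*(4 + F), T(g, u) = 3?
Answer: 87516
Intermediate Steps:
v(F, t) = -24 - 6*F (v(F, t) = -6*(4 + F) = -24 - 6*F)
C = 42 (C = -24 - 6*(-11) = -24 + 66 = 42)
(-438 + C)*(-221) = (-438 + 42)*(-221) = -396*(-221) = 87516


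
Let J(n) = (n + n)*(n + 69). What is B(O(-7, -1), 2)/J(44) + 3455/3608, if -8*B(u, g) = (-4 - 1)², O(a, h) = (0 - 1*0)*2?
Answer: 283845/296512 ≈ 0.95728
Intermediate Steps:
O(a, h) = 0 (O(a, h) = (0 + 0)*2 = 0*2 = 0)
B(u, g) = -25/8 (B(u, g) = -(-4 - 1)²/8 = -⅛*(-5)² = -⅛*25 = -25/8)
J(n) = 2*n*(69 + n) (J(n) = (2*n)*(69 + n) = 2*n*(69 + n))
B(O(-7, -1), 2)/J(44) + 3455/3608 = -25*1/(88*(69 + 44))/8 + 3455/3608 = -25/(8*(2*44*113)) + 3455*(1/3608) = -25/8/9944 + 3455/3608 = -25/8*1/9944 + 3455/3608 = -25/79552 + 3455/3608 = 283845/296512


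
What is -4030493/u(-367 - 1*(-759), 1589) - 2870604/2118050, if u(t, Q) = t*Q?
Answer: -469311385591/59968542200 ≈ -7.8260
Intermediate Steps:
u(t, Q) = Q*t
-4030493/u(-367 - 1*(-759), 1589) - 2870604/2118050 = -4030493*1/(1589*(-367 - 1*(-759))) - 2870604/2118050 = -4030493*1/(1589*(-367 + 759)) - 2870604*1/2118050 = -4030493/(1589*392) - 130482/96275 = -4030493/622888 - 130482/96275 = -469311385591/59968542200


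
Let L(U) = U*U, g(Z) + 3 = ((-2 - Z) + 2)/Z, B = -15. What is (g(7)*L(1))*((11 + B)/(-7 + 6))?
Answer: -16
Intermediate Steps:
g(Z) = -4 (g(Z) = -3 + ((-2 - Z) + 2)/Z = -3 + (-Z)/Z = -3 - 1 = -4)
L(U) = U²
(g(7)*L(1))*((11 + B)/(-7 + 6)) = (-4*1²)*((11 - 15)/(-7 + 6)) = (-4*1)*(-4/(-1)) = -(-16)*(-1) = -4*4 = -16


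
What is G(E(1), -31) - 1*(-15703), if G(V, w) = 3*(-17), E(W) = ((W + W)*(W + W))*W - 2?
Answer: 15652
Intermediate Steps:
E(W) = -2 + 4*W³ (E(W) = ((2*W)*(2*W))*W - 2 = (4*W²)*W - 2 = 4*W³ - 2 = -2 + 4*W³)
G(V, w) = -51
G(E(1), -31) - 1*(-15703) = -51 - 1*(-15703) = -51 + 15703 = 15652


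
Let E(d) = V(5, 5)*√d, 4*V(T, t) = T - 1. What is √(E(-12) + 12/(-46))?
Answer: √(-138 + 1058*I*√3)/23 ≈ 1.2675 + 1.3665*I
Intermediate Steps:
V(T, t) = -¼ + T/4 (V(T, t) = (T - 1)/4 = (-1 + T)/4 = -¼ + T/4)
E(d) = √d (E(d) = (-¼ + (¼)*5)*√d = (-¼ + 5/4)*√d = 1*√d = √d)
√(E(-12) + 12/(-46)) = √(√(-12) + 12/(-46)) = √(2*I*√3 + 12*(-1/46)) = √(2*I*√3 - 6/23) = √(-6/23 + 2*I*√3)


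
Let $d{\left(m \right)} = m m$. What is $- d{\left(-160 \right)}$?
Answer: $-25600$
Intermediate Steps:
$d{\left(m \right)} = m^{2}$
$- d{\left(-160 \right)} = - \left(-160\right)^{2} = \left(-1\right) 25600 = -25600$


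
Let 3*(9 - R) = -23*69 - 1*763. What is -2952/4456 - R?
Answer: -1325096/1671 ≈ -793.00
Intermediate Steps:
R = 2377/3 (R = 9 - (-23*69 - 1*763)/3 = 9 - (-1587 - 763)/3 = 9 - 1/3*(-2350) = 9 + 2350/3 = 2377/3 ≈ 792.33)
-2952/4456 - R = -2952/4456 - 1*2377/3 = -2952*1/4456 - 2377/3 = -369/557 - 2377/3 = -1325096/1671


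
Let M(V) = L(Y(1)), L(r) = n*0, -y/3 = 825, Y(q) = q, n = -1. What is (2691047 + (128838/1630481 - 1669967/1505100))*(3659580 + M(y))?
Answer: 402793273863442673215389/40900615885 ≈ 9.8481e+12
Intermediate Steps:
y = -2475 (y = -3*825 = -2475)
L(r) = 0 (L(r) = -1*0 = 0)
M(V) = 0
(2691047 + (128838/1630481 - 1669967/1505100))*(3659580 + M(y)) = (2691047 + (128838/1630481 - 1669967/1505100))*(3659580 + 0) = (2691047 + (128838*(1/1630481) - 1669967*1/1505100))*3659580 = (2691047 + (128838/1630481 - 1669967/1505100))*3659580 = (2691047 - 2528935390327/2454036953100)*3659580 = (6603926251593505373/2454036953100)*3659580 = 402793273863442673215389/40900615885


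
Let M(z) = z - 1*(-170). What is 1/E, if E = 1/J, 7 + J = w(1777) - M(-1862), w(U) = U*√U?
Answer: 1685 + 1777*√1777 ≈ 76594.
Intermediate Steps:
w(U) = U^(3/2)
M(z) = 170 + z (M(z) = z + 170 = 170 + z)
J = 1685 + 1777*√1777 (J = -7 + (1777^(3/2) - (170 - 1862)) = -7 + (1777*√1777 - 1*(-1692)) = -7 + (1777*√1777 + 1692) = -7 + (1692 + 1777*√1777) = 1685 + 1777*√1777 ≈ 76594.)
E = 1/(1685 + 1777*√1777) ≈ 1.3056e-5
1/E = 1/(-1685/5608445208 + 1777*√1777/5608445208)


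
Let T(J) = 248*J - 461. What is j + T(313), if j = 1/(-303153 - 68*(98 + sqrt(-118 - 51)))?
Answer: 7406672269311218/95987354945 + 884*I/95987354945 ≈ 77163.0 + 9.2095e-9*I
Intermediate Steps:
T(J) = -461 + 248*J
j = (-309817 + 884*I)/95987354945 (j = 1/(-303153 - 68*(98 + sqrt(-169))) = 1/(-303153 - 68*(98 + 13*I)) = 1/(-303153 + (-6664 - 884*I)) = 1/(-309817 - 884*I) = (-309817 + 884*I)/95987354945 ≈ -3.2277e-6 + 9.2095e-9*I)
j + T(313) = (-309817/95987354945 + 884*I/95987354945) + (-461 + 248*313) = (-309817/95987354945 + 884*I/95987354945) + (-461 + 77624) = (-309817/95987354945 + 884*I/95987354945) + 77163 = 7406672269311218/95987354945 + 884*I/95987354945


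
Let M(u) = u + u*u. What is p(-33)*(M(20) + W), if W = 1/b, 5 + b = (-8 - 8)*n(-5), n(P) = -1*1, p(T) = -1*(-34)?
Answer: 157114/11 ≈ 14283.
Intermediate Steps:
p(T) = 34
n(P) = -1
M(u) = u + u²
b = 11 (b = -5 + (-8 - 8)*(-1) = -5 - 16*(-1) = -5 + 16 = 11)
W = 1/11 ≈ 0.090909
p(-33)*(M(20) + W) = 34*(20*(1 + 20) + 1/11) = 34*(20*21 + 1/11) = 34*(420 + 1/11) = 34*(4621/11) = 157114/11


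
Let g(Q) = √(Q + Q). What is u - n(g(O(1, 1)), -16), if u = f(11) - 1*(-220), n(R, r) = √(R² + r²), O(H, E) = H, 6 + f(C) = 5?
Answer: 219 - √258 ≈ 202.94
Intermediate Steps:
f(C) = -1 (f(C) = -6 + 5 = -1)
g(Q) = √2*√Q (g(Q) = √(2*Q) = √2*√Q)
u = 219 (u = -1 - 1*(-220) = -1 + 220 = 219)
u - n(g(O(1, 1)), -16) = 219 - √((√2*√1)² + (-16)²) = 219 - √((√2*1)² + 256) = 219 - √((√2)² + 256) = 219 - √(2 + 256) = 219 - √258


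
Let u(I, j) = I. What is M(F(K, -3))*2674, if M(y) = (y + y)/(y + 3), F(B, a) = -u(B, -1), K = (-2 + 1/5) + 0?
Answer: 4011/2 ≈ 2005.5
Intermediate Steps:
K = -9/5 (K = (-2 + 1*(1/5)) + 0 = (-2 + 1/5) + 0 = -9/5 + 0 = -9/5 ≈ -1.8000)
F(B, a) = -B
M(y) = 2*y/(3 + y) (M(y) = (2*y)/(3 + y) = 2*y/(3 + y))
M(F(K, -3))*2674 = (2*(-1*(-9/5))/(3 - 1*(-9/5)))*2674 = (2*(9/5)/(3 + 9/5))*2674 = (2*(9/5)/(24/5))*2674 = (2*(9/5)*(5/24))*2674 = (3/4)*2674 = 4011/2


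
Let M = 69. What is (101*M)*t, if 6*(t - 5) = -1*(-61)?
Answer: 211393/2 ≈ 1.0570e+5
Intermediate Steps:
t = 91/6 (t = 5 + (-1*(-61))/6 = 5 + (1/6)*61 = 5 + 61/6 = 91/6 ≈ 15.167)
(101*M)*t = (101*69)*(91/6) = 6969*(91/6) = 211393/2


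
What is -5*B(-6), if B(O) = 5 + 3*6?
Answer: -115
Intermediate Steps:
B(O) = 23 (B(O) = 5 + 18 = 23)
-5*B(-6) = -5*23 = -115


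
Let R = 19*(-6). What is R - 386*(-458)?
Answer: 176674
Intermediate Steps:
R = -114
R - 386*(-458) = -114 - 386*(-458) = -114 + 176788 = 176674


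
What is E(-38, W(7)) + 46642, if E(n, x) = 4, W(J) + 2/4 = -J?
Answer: 46646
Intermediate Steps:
W(J) = -½ - J
E(-38, W(7)) + 46642 = 4 + 46642 = 46646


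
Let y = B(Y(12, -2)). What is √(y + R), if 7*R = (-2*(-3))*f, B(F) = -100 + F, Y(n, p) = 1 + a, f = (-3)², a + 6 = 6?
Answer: 3*I*√497/7 ≈ 9.5544*I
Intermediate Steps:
a = 0 (a = -6 + 6 = 0)
f = 9
Y(n, p) = 1 (Y(n, p) = 1 + 0 = 1)
y = -99 (y = -100 + 1 = -99)
R = 54/7 (R = (-2*(-3)*9)/7 = (6*9)/7 = (⅐)*54 = 54/7 ≈ 7.7143)
√(y + R) = √(-99 + 54/7) = √(-639/7) = 3*I*√497/7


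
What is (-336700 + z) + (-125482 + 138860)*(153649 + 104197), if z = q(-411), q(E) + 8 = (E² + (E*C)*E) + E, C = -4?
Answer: 3448619906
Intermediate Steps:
q(E) = -8 + E - 3*E² (q(E) = -8 + ((E² + (E*(-4))*E) + E) = -8 + ((E² + (-4*E)*E) + E) = -8 + ((E² - 4*E²) + E) = -8 + (-3*E² + E) = -8 + (E - 3*E²) = -8 + E - 3*E²)
z = -507182 (z = -8 - 411 - 3*(-411)² = -8 - 411 - 3*168921 = -8 - 411 - 506763 = -507182)
(-336700 + z) + (-125482 + 138860)*(153649 + 104197) = (-336700 - 507182) + (-125482 + 138860)*(153649 + 104197) = -843882 + 13378*257846 = -843882 + 3449463788 = 3448619906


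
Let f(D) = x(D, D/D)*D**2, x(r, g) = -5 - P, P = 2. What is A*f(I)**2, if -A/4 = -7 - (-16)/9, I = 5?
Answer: 5757500/9 ≈ 6.3972e+5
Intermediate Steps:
x(r, g) = -7 (x(r, g) = -5 - 1*2 = -5 - 2 = -7)
f(D) = -7*D**2
A = 188/9 (A = -4*(-7 - (-16)/9) = -4*(-7 - 1*(-16/9)) = -4*(-7 + 16/9) = -4*(-47/9) = 188/9 ≈ 20.889)
A*f(I)**2 = 188*(-7*5**2)**2/9 = 188*(-7*25)**2/9 = (188/9)*(-175)**2 = (188/9)*30625 = 5757500/9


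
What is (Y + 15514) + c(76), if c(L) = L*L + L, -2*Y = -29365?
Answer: 72097/2 ≈ 36049.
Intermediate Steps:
Y = 29365/2 (Y = -½*(-29365) = 29365/2 ≈ 14683.)
c(L) = L + L² (c(L) = L² + L = L + L²)
(Y + 15514) + c(76) = (29365/2 + 15514) + 76*(1 + 76) = 60393/2 + 76*77 = 60393/2 + 5852 = 72097/2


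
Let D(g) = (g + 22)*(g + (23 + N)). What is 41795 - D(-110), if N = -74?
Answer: 27627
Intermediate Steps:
D(g) = (-51 + g)*(22 + g) (D(g) = (g + 22)*(g + (23 - 74)) = (22 + g)*(g - 51) = (22 + g)*(-51 + g) = (-51 + g)*(22 + g))
41795 - D(-110) = 41795 - (-1122 + (-110)² - 29*(-110)) = 41795 - (-1122 + 12100 + 3190) = 41795 - 1*14168 = 41795 - 14168 = 27627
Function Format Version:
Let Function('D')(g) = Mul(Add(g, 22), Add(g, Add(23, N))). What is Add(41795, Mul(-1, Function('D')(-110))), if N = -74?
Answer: 27627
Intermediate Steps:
Function('D')(g) = Mul(Add(-51, g), Add(22, g)) (Function('D')(g) = Mul(Add(g, 22), Add(g, Add(23, -74))) = Mul(Add(22, g), Add(g, -51)) = Mul(Add(22, g), Add(-51, g)) = Mul(Add(-51, g), Add(22, g)))
Add(41795, Mul(-1, Function('D')(-110))) = Add(41795, Mul(-1, Add(-1122, Pow(-110, 2), Mul(-29, -110)))) = Add(41795, Mul(-1, Add(-1122, 12100, 3190))) = Add(41795, Mul(-1, 14168)) = Add(41795, -14168) = 27627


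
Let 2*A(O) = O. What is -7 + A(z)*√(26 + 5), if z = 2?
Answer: -7 + √31 ≈ -1.4322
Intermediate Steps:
A(O) = O/2
-7 + A(z)*√(26 + 5) = -7 + ((½)*2)*√(26 + 5) = -7 + 1*√31 = -7 + √31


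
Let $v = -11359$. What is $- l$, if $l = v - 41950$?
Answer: $53309$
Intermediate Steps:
$l = -53309$ ($l = -11359 - 41950 = -53309$)
$- l = \left(-1\right) \left(-53309\right) = 53309$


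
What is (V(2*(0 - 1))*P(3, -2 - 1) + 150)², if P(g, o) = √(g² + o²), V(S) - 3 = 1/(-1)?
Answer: 22572 + 1800*√2 ≈ 25118.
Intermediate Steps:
V(S) = 2 (V(S) = 3 + 1/(-1) = 3 - 1 = 2)
(V(2*(0 - 1))*P(3, -2 - 1) + 150)² = (2*√(3² + (-2 - 1)²) + 150)² = (2*√(9 + (-3)²) + 150)² = (2*√(9 + 9) + 150)² = (2*√18 + 150)² = (2*(3*√2) + 150)² = (6*√2 + 150)² = (150 + 6*√2)²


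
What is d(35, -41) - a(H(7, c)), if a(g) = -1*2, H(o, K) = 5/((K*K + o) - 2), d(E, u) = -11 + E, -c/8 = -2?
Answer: 26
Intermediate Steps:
c = 16 (c = -8*(-2) = 16)
H(o, K) = 5/(-2 + o + K²) (H(o, K) = 5/((K² + o) - 2) = 5/((o + K²) - 2) = 5/(-2 + o + K²))
a(g) = -2
d(35, -41) - a(H(7, c)) = (-11 + 35) - 1*(-2) = 24 + 2 = 26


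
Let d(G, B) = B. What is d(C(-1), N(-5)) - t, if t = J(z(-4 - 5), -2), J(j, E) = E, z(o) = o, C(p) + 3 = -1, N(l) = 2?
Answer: 4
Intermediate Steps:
C(p) = -4 (C(p) = -3 - 1 = -4)
t = -2
d(C(-1), N(-5)) - t = 2 - 1*(-2) = 2 + 2 = 4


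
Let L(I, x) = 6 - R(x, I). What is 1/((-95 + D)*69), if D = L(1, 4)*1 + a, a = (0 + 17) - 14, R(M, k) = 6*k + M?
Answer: -1/6624 ≈ -0.00015097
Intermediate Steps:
R(M, k) = M + 6*k
L(I, x) = 6 - x - 6*I (L(I, x) = 6 - (x + 6*I) = 6 + (-x - 6*I) = 6 - x - 6*I)
a = 3 (a = 17 - 14 = 3)
D = -1 (D = (6 - 1*4 - 6*1)*1 + 3 = (6 - 4 - 6)*1 + 3 = -4*1 + 3 = -4 + 3 = -1)
1/((-95 + D)*69) = 1/((-95 - 1)*69) = 1/(-96*69) = 1/(-6624) = -1/6624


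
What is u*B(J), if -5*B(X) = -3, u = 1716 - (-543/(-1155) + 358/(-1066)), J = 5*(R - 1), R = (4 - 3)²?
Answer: 1056312666/1026025 ≈ 1029.5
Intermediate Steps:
R = 1 (R = 1² = 1)
J = 0 (J = 5*(1 - 1) = 5*0 = 0)
u = 352104222/205205 (u = 1716 - (-543*(-1/1155) + 358*(-1/1066)) = 1716 - (181/385 - 179/533) = 1716 - 1*27558/205205 = 1716 - 27558/205205 = 352104222/205205 ≈ 1715.9)
B(X) = ⅗ (B(X) = -⅕*(-3) = ⅗)
u*B(J) = (352104222/205205)*(⅗) = 1056312666/1026025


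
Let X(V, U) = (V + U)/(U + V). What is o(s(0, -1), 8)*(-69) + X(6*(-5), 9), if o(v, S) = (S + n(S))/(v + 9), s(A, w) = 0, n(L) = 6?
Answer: -319/3 ≈ -106.33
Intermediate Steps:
o(v, S) = (6 + S)/(9 + v) (o(v, S) = (S + 6)/(v + 9) = (6 + S)/(9 + v))
X(V, U) = 1 (X(V, U) = (U + V)/(U + V) = 1)
o(s(0, -1), 8)*(-69) + X(6*(-5), 9) = ((6 + 8)/(9 + 0))*(-69) + 1 = (14/9)*(-69) + 1 = -322/3 + 1 = -319/3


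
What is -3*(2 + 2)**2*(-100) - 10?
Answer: 4790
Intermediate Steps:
-3*(2 + 2)**2*(-100) - 10 = -3*4**2*(-100) - 10 = -3*16*(-100) - 10 = -48*(-100) - 10 = 4800 - 10 = 4790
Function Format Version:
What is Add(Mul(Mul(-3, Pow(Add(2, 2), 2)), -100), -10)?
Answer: 4790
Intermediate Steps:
Add(Mul(Mul(-3, Pow(Add(2, 2), 2)), -100), -10) = Add(Mul(Mul(-3, Pow(4, 2)), -100), -10) = Add(Mul(Mul(-3, 16), -100), -10) = Add(Mul(-48, -100), -10) = Add(4800, -10) = 4790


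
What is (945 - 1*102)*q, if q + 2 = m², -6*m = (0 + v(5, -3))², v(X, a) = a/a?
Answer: -19951/12 ≈ -1662.6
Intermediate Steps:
v(X, a) = 1
m = -⅙ (m = -(0 + 1)²/6 = -⅙*1² = -⅙*1 = -⅙ ≈ -0.16667)
q = -71/36 (q = -2 + (-⅙)² = -2 + 1/36 = -71/36 ≈ -1.9722)
(945 - 1*102)*q = (945 - 1*102)*(-71/36) = (945 - 102)*(-71/36) = 843*(-71/36) = -19951/12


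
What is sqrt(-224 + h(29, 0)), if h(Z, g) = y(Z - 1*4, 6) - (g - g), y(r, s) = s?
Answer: I*sqrt(218) ≈ 14.765*I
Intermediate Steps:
h(Z, g) = 6 (h(Z, g) = 6 - (g - g) = 6 - 1*0 = 6 + 0 = 6)
sqrt(-224 + h(29, 0)) = sqrt(-224 + 6) = sqrt(-218) = I*sqrt(218)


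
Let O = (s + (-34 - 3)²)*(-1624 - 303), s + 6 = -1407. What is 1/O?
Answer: 1/84788 ≈ 1.1794e-5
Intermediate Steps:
s = -1413 (s = -6 - 1407 = -1413)
O = 84788 (O = (-1413 + (-34 - 3)²)*(-1624 - 303) = (-1413 + (-37)²)*(-1927) = (-1413 + 1369)*(-1927) = -44*(-1927) = 84788)
1/O = 1/84788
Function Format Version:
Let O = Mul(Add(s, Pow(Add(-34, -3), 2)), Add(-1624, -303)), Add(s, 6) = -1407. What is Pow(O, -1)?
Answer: Rational(1, 84788) ≈ 1.1794e-5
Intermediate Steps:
s = -1413 (s = Add(-6, -1407) = -1413)
O = 84788 (O = Mul(Add(-1413, Pow(Add(-34, -3), 2)), Add(-1624, -303)) = Mul(Add(-1413, Pow(-37, 2)), -1927) = Mul(Add(-1413, 1369), -1927) = Mul(-44, -1927) = 84788)
Pow(O, -1) = Pow(84788, -1) = Rational(1, 84788)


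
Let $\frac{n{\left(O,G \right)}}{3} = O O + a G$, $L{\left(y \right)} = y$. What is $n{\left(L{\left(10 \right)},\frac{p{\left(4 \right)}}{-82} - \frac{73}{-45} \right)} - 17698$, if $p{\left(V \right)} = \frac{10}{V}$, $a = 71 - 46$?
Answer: $- \frac{8501081}{492} \approx -17279.0$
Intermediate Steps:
$a = 25$
$n{\left(O,G \right)} = 3 O^{2} + 75 G$ ($n{\left(O,G \right)} = 3 \left(O O + 25 G\right) = 3 \left(O^{2} + 25 G\right) = 3 O^{2} + 75 G$)
$n{\left(L{\left(10 \right)},\frac{p{\left(4 \right)}}{-82} - \frac{73}{-45} \right)} - 17698 = \left(3 \cdot 10^{2} + 75 \left(\frac{10 \cdot \frac{1}{4}}{-82} - \frac{73}{-45}\right)\right) - 17698 = \left(3 \cdot 100 + 75 \left(10 \cdot \frac{1}{4} \left(- \frac{1}{82}\right) - - \frac{73}{45}\right)\right) - 17698 = \left(300 + 75 \left(\frac{5}{2} \left(- \frac{1}{82}\right) + \frac{73}{45}\right)\right) - 17698 = \left(300 + 75 \left(- \frac{5}{164} + \frac{73}{45}\right)\right) - 17698 = \left(300 + 75 \cdot \frac{11747}{7380}\right) - 17698 = \left(300 + \frac{58735}{492}\right) - 17698 = \frac{206335}{492} - 17698 = - \frac{8501081}{492}$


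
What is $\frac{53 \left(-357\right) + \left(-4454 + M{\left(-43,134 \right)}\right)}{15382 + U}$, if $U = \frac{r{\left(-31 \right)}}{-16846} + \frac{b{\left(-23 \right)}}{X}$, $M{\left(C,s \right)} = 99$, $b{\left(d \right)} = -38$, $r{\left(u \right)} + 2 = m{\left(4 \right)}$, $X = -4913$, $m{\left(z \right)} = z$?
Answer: $- \frac{963212063924}{636541300179} \approx -1.5132$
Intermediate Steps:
$r{\left(u \right)} = 2$ ($r{\left(u \right)} = -2 + 4 = 2$)
$U = \frac{315161}{41382199}$ ($U = \frac{2}{-16846} - \frac{38}{-4913} = 2 \left(- \frac{1}{16846}\right) - - \frac{38}{4913} = - \frac{1}{8423} + \frac{38}{4913} = \frac{315161}{41382199} \approx 0.0076159$)
$\frac{53 \left(-357\right) + \left(-4454 + M{\left(-43,134 \right)}\right)}{15382 + U} = \frac{53 \left(-357\right) + \left(-4454 + 99\right)}{15382 + \frac{315161}{41382199}} = \frac{-18921 - 4355}{\frac{636541300179}{41382199}} = \left(-23276\right) \frac{41382199}{636541300179} = - \frac{963212063924}{636541300179}$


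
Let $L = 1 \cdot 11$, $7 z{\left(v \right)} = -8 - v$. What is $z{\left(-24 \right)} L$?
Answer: $\frac{176}{7} \approx 25.143$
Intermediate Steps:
$z{\left(v \right)} = - \frac{8}{7} - \frac{v}{7}$ ($z{\left(v \right)} = \frac{-8 - v}{7} = - \frac{8}{7} - \frac{v}{7}$)
$L = 11$
$z{\left(-24 \right)} L = \left(- \frac{8}{7} - - \frac{24}{7}\right) 11 = \left(- \frac{8}{7} + \frac{24}{7}\right) 11 = \frac{16}{7} \cdot 11 = \frac{176}{7}$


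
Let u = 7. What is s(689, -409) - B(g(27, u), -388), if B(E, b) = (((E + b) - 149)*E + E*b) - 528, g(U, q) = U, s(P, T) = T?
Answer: 24365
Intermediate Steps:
B(E, b) = -528 + E*b + E*(-149 + E + b) (B(E, b) = ((-149 + E + b)*E + E*b) - 528 = (E*(-149 + E + b) + E*b) - 528 = (E*b + E*(-149 + E + b)) - 528 = -528 + E*b + E*(-149 + E + b))
s(689, -409) - B(g(27, u), -388) = -409 - (-528 + 27² - 149*27 + 2*27*(-388)) = -409 - (-528 + 729 - 4023 - 20952) = -409 - 1*(-24774) = -409 + 24774 = 24365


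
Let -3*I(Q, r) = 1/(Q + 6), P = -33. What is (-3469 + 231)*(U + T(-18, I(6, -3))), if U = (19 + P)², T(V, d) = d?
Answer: -11422045/18 ≈ -6.3456e+5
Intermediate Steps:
I(Q, r) = -1/(3*(6 + Q)) (I(Q, r) = -1/(3*(Q + 6)) = -1/(3*(6 + Q)))
U = 196 (U = (19 - 33)² = (-14)² = 196)
(-3469 + 231)*(U + T(-18, I(6, -3))) = (-3469 + 231)*(196 - 1/(18 + 3*6)) = -3238*(196 - 1/(18 + 18)) = -3238*(196 - 1/36) = -3238*7055/36 = -11422045/18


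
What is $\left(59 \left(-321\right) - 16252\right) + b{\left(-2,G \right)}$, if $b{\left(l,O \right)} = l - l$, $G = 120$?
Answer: $-35191$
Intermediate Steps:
$b{\left(l,O \right)} = 0$
$\left(59 \left(-321\right) - 16252\right) + b{\left(-2,G \right)} = \left(59 \left(-321\right) - 16252\right) + 0 = \left(-18939 - 16252\right) + 0 = -35191 + 0 = -35191$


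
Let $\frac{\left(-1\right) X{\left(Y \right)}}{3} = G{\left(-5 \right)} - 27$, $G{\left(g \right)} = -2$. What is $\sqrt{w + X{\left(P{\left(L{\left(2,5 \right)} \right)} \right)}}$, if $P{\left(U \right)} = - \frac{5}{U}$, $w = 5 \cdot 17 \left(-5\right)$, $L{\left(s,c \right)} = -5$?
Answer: $13 i \sqrt{2} \approx 18.385 i$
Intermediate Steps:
$w = -425$ ($w = 85 \left(-5\right) = -425$)
$X{\left(Y \right)} = 87$ ($X{\left(Y \right)} = - 3 \left(-2 - 27\right) = \left(-3\right) \left(-29\right) = 87$)
$\sqrt{w + X{\left(P{\left(L{\left(2,5 \right)} \right)} \right)}} = \sqrt{-425 + 87} = \sqrt{-338} = 13 i \sqrt{2}$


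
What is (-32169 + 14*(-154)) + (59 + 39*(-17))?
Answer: -34929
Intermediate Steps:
(-32169 + 14*(-154)) + (59 + 39*(-17)) = (-32169 - 2156) + (59 - 663) = -34325 - 604 = -34929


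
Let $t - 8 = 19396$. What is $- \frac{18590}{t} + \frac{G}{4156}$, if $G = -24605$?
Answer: $- \frac{12606715}{1832796} \approx -6.8784$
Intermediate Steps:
$t = 19404$ ($t = 8 + 19396 = 19404$)
$- \frac{18590}{t} + \frac{G}{4156} = - \frac{18590}{19404} - \frac{24605}{4156} = \left(-18590\right) \frac{1}{19404} - \frac{24605}{4156} = - \frac{845}{882} - \frac{24605}{4156} = - \frac{12606715}{1832796}$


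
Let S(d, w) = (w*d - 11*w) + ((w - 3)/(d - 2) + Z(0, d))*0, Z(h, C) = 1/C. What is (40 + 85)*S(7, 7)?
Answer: -3500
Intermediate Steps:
S(d, w) = -11*w + d*w (S(d, w) = (w*d - 11*w) + ((w - 3)/(d - 2) + 1/d)*0 = (d*w - 11*w) + ((-3 + w)/(-2 + d) + 1/d)*0 = (-11*w + d*w) + ((-3 + w)/(-2 + d) + 1/d)*0 = (-11*w + d*w) + (1/d + (-3 + w)/(-2 + d))*0 = (-11*w + d*w) + 0 = -11*w + d*w)
(40 + 85)*S(7, 7) = (40 + 85)*(7*(-11 + 7)) = 125*(7*(-4)) = 125*(-28) = -3500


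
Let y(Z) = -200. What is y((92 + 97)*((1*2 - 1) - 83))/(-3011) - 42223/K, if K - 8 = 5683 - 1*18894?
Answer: 129774053/39754233 ≈ 3.2644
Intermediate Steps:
K = -13203 (K = 8 + (5683 - 1*18894) = 8 + (5683 - 18894) = 8 - 13211 = -13203)
y((92 + 97)*((1*2 - 1) - 83))/(-3011) - 42223/K = -200/(-3011) - 42223/(-13203) = -200*(-1/3011) - 42223*(-1/13203) = 200/3011 + 42223/13203 = 129774053/39754233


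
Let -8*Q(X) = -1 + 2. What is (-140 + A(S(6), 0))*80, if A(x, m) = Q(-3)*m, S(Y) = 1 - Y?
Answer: -11200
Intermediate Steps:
Q(X) = -1/8 (Q(X) = -(-1 + 2)/8 = -1/8*1 = -1/8)
A(x, m) = -m/8
(-140 + A(S(6), 0))*80 = (-140 - 1/8*0)*80 = (-140 + 0)*80 = -140*80 = -11200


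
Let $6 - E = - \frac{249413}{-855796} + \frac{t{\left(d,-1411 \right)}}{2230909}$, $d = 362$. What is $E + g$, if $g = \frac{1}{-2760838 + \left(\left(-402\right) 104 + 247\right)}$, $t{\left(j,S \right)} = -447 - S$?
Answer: $\frac{30540473166880399013}{5350348573972755036} \approx 5.7081$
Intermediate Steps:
$g = - \frac{1}{2802399}$ ($g = \frac{1}{-2760838 + \left(-41808 + 247\right)} = \frac{1}{-2760838 - 41561} = \frac{1}{-2802399} = - \frac{1}{2802399} \approx -3.5684 \cdot 10^{-7}$)
$E = \frac{10897975297623}{1909202998564}$ ($E = 6 - \left(- \frac{249413}{-855796} + \frac{-447 - -1411}{2230909}\right) = 6 - \left(\left(-249413\right) \left(- \frac{1}{855796}\right) + \left(-447 + 1411\right) \frac{1}{2230909}\right) = 6 - \left(\frac{249413}{855796} + 964 \cdot \frac{1}{2230909}\right) = 6 - \left(\frac{249413}{855796} + \frac{964}{2230909}\right) = 6 - \frac{557242693761}{1909202998564} = \frac{10897975297623}{1909202998564} \approx 5.7081$)
$E + g = \frac{10897975297623}{1909202998564} - \frac{1}{2802399} = \frac{30540473166880399013}{5350348573972755036}$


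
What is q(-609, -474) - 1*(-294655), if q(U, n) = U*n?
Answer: 583321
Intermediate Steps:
q(-609, -474) - 1*(-294655) = -609*(-474) - 1*(-294655) = 288666 + 294655 = 583321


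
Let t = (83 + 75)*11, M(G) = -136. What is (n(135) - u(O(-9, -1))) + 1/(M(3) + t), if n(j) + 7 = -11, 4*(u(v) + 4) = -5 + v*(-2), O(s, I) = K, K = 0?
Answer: -40849/3204 ≈ -12.749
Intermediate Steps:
O(s, I) = 0
u(v) = -21/4 - v/2 (u(v) = -4 + (-5 + v*(-2))/4 = -4 + (-5 - 2*v)/4 = -4 + (-5/4 - v/2) = -21/4 - v/2)
n(j) = -18 (n(j) = -7 - 11 = -18)
t = 1738 (t = 158*11 = 1738)
(n(135) - u(O(-9, -1))) + 1/(M(3) + t) = (-18 - (-21/4 - 1/2*0)) + 1/(-136 + 1738) = (-18 - (-21/4 + 0)) + 1/1602 = (-18 - 1*(-21/4)) + 1/1602 = (-18 + 21/4) + 1/1602 = -51/4 + 1/1602 = -40849/3204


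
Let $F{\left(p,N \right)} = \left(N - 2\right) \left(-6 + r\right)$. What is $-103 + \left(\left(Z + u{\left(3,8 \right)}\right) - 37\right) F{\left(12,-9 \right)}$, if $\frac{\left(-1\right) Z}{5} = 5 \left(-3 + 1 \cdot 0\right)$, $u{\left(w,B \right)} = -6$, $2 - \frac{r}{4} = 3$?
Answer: $3417$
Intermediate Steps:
$r = -4$ ($r = 8 - 12 = -4$)
$F{\left(p,N \right)} = 20 - 10 N$ ($F{\left(p,N \right)} = \left(N - 2\right) \left(-6 - 4\right) = \left(-2 + N\right) \left(-10\right) = 20 - 10 N$)
$Z = 75$ ($Z = - 5 \cdot 5 \left(-3 + 1 \cdot 0\right) = - 5 \cdot 5 \left(-3 + 0\right) = - 5 \cdot 5 \left(-3\right) = \left(-5\right) \left(-15\right) = 75$)
$-103 + \left(\left(Z + u{\left(3,8 \right)}\right) - 37\right) F{\left(12,-9 \right)} = -103 + \left(\left(75 - 6\right) - 37\right) \left(20 - -90\right) = -103 + \left(69 - 37\right) \left(20 + 90\right) = -103 + 32 \cdot 110 = -103 + 3520 = 3417$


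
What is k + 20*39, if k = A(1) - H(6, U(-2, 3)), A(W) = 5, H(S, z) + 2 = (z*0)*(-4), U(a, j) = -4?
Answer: 787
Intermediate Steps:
H(S, z) = -2 (H(S, z) = -2 + (z*0)*(-4) = -2 + 0*(-4) = -2 + 0 = -2)
k = 7 (k = 5 - 1*(-2) = 5 + 2 = 7)
k + 20*39 = 7 + 20*39 = 7 + 780 = 787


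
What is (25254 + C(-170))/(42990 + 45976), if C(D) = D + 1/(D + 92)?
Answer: 1956551/6939348 ≈ 0.28195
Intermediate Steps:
C(D) = D + 1/(92 + D)
(25254 + C(-170))/(42990 + 45976) = (25254 + (1 + (-170)² + 92*(-170))/(92 - 170))/(42990 + 45976) = (25254 + (1 + 28900 - 15640)/(-78))/88966 = (25254 - 1/78*13261)*(1/88966) = (25254 - 13261/78)*(1/88966) = (1956551/78)*(1/88966) = 1956551/6939348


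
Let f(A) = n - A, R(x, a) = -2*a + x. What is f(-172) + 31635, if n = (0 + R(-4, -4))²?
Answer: 31823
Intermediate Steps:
R(x, a) = x - 2*a
n = 16 (n = (0 + (-4 - 2*(-4)))² = (0 + (-4 + 8))² = (0 + 4)² = 4² = 16)
f(A) = 16 - A
f(-172) + 31635 = (16 - 1*(-172)) + 31635 = (16 + 172) + 31635 = 188 + 31635 = 31823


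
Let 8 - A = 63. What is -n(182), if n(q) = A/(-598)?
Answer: -55/598 ≈ -0.091973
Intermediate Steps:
A = -55 (A = 8 - 1*63 = 8 - 63 = -55)
n(q) = 55/598 (n(q) = -55/(-598) = -55*(-1/598) = 55/598)
-n(182) = -1*55/598 = -55/598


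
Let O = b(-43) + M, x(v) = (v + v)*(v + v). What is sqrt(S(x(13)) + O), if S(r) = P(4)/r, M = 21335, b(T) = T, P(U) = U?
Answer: sqrt(3598349)/13 ≈ 145.92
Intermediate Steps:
x(v) = 4*v**2 (x(v) = (2*v)*(2*v) = 4*v**2)
O = 21292 (O = -43 + 21335 = 21292)
S(r) = 4/r
sqrt(S(x(13)) + O) = sqrt(4/((4*13**2)) + 21292) = sqrt(4/((4*169)) + 21292) = sqrt(4/676 + 21292) = sqrt(4*(1/676) + 21292) = sqrt(1/169 + 21292) = sqrt(3598349/169) = sqrt(3598349)/13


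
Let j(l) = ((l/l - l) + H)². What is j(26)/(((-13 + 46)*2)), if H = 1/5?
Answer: 7688/825 ≈ 9.3188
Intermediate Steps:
H = ⅕ ≈ 0.20000
j(l) = (6/5 - l)² (j(l) = ((l/l - l) + ⅕)² = ((1 - l) + ⅕)² = (6/5 - l)²)
j(26)/(((-13 + 46)*2)) = ((6 - 5*26)²/25)/(((-13 + 46)*2)) = ((6 - 130)²/25)/((33*2)) = ((1/25)*(-124)²)/66 = ((1/25)*15376)*(1/66) = (15376/25)*(1/66) = 7688/825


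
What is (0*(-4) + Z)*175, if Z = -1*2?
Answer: -350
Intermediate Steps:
Z = -2
(0*(-4) + Z)*175 = (0*(-4) - 2)*175 = (0 - 2)*175 = -2*175 = -350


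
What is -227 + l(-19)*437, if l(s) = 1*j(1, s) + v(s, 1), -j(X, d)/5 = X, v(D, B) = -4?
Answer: -4160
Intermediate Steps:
j(X, d) = -5*X
l(s) = -9 (l(s) = 1*(-5*1) - 4 = 1*(-5) - 4 = -5 - 4 = -9)
-227 + l(-19)*437 = -227 - 9*437 = -227 - 3933 = -4160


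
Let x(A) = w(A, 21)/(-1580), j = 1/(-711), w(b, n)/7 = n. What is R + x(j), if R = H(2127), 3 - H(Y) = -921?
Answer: 1459773/1580 ≈ 923.91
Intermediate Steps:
w(b, n) = 7*n
j = -1/711 ≈ -0.0014065
x(A) = -147/1580 (x(A) = (7*21)/(-1580) = 147*(-1/1580) = -147/1580)
H(Y) = 924 (H(Y) = 3 - 1*(-921) = 3 + 921 = 924)
R = 924
R + x(j) = 924 - 147/1580 = 1459773/1580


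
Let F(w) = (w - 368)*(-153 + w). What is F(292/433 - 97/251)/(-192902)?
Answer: -331645850082012/1139278680458539 ≈ -0.29110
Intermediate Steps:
F(w) = (-368 + w)*(-153 + w)
F(292/433 - 97/251)/(-192902) = (56304 + (292/433 - 97/251)² - 521*(292/433 - 97/251))/(-192902) = (56304 + (292*(1/433) - 97*1/251)² - 521*(292*(1/433) - 97*1/251))*(-1/192902) = (56304 + (292/433 - 97/251)² - 521*(292/433 - 97/251))*(-1/192902) = (56304 + (31291/108683)² - 521*31291/108683)*(-1/192902) = (56304 + 979126681/11811994489 - 16302611/108683)*(-1/192902) = (663291700164024/11811994489)*(-1/192902) = -331645850082012/1139278680458539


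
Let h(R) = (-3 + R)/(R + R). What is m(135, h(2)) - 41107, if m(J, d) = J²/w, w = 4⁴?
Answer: -10505167/256 ≈ -41036.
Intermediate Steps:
w = 256
h(R) = (-3 + R)/(2*R) (h(R) = (-3 + R)/((2*R)) = (-3 + R)*(1/(2*R)) = (-3 + R)/(2*R))
m(J, d) = J²/256
m(135, h(2)) - 41107 = (1/256)*135² - 41107 = (1/256)*18225 - 41107 = 18225/256 - 41107 = -10505167/256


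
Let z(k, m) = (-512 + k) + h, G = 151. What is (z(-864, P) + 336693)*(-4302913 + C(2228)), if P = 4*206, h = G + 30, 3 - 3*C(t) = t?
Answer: -4331602600072/3 ≈ -1.4439e+12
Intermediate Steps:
C(t) = 1 - t/3
h = 181 (h = 151 + 30 = 181)
P = 824
z(k, m) = -331 + k (z(k, m) = (-512 + k) + 181 = -331 + k)
(z(-864, P) + 336693)*(-4302913 + C(2228)) = ((-331 - 864) + 336693)*(-4302913 + (1 - ⅓*2228)) = (-1195 + 336693)*(-4302913 + (1 - 2228/3)) = 335498*(-4302913 - 2225/3) = 335498*(-12910964/3) = -4331602600072/3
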